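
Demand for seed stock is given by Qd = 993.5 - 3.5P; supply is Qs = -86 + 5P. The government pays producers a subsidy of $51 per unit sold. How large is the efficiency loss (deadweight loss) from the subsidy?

Pre-subsidy: 993.5 - 3.5P = -86 + 5P gives P* = 127, Q* = 549.
With the subsidy, sellers receive Ps = Pb + 51 for each unit, where Pb is the price buyers pay.
Supply in terms of Pb becomes Qs = -86 + 5(Pb + 51) = 169 + 5Pb. Setting this equal to demand: 993.5 - 3.5Pb = 169 + 5Pb, so Pb = 97.
Sellers receive Ps = 97 + 51 = 148; Q' = 993.5 − 3.5·97 = 654.
The subsidy expands output by 654 − 549 = 105 past the efficient level; on those units the gap between marginal cost and willingness to pay runs from 0 up to 51.
DWL = ½ × 51 × 105 = 2677.5.

Deadweight loss = $2677.5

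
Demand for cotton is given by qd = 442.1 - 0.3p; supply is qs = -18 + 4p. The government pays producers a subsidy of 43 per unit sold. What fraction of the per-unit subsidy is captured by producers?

Producer share = 3/43

Pre-subsidy: 442.1 - 0.3p = -18 + 4p gives p* = 107, q* = 410.
With the subsidy, sellers receive ps = pb + 43 for each unit, where pb is the price buyers pay.
Supply in terms of pb becomes qs = -18 + 4(pb + 43) = 154 + 4pb. Setting this equal to demand: 442.1 - 0.3pb = 154 + 4pb, so pb = 67.
Sellers receive ps = 67 + 43 = 110; q' = 442.1 − 0.3·67 = 422.
Buyers' price falls by p* − pb = 107 − 67 = 40; sellers' price rises by ps − p* = 110 − 107 = 3.
So producers capture 3/43 = 3/43 of each unit of subsidy.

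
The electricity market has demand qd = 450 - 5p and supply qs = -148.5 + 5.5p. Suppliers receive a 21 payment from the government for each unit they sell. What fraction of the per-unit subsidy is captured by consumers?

Consumer share = 11/21

Pre-subsidy: 450 - 5p = -148.5 + 5.5p gives p* = 57, q* = 165.
With the subsidy, sellers receive ps = pb + 21 for each unit, where pb is the price buyers pay.
Supply in terms of pb becomes qs = -148.5 + 5.5(pb + 21) = -33 + 5.5pb. Setting this equal to demand: 450 - 5pb = -33 + 5.5pb, so pb = 46.
Sellers receive ps = 46 + 21 = 67; q' = 450 − 5·46 = 220.
Buyers' price falls by p* − pb = 57 − 46 = 11; sellers' price rises by ps − p* = 67 − 57 = 10.
So consumers capture 11/21 = 11/21 of each unit of subsidy.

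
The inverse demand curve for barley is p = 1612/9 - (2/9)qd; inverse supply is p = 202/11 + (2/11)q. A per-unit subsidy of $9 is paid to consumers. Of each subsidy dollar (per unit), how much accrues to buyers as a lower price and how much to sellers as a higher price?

Pre-subsidy: 1612/9 - (2/9)q = 202/11 + (2/11)q gives q* = 397.85 and p* = 90.7.
With the rebate, buyers effectively pay pb = ps − 9, where ps is the price sellers receive.
On the curves, pb = 1612/9 - (2/9)q and ps = 202/11 + (2/11)q; the wedge ps − pb = 9 gives 202/11 + (2/11)q − (1612/9 - (2/9)q) = 9, so q' = 420.125.
Then pb = 1612/9 − (2/9)·420.125 = 85.75 and ps = 202/11 + (2/11)·420.125 = 94.75.
Buyers' price falls by p* − pb = 90.7 − 85.75 = 4.95; sellers' price rises by ps − p* = 94.75 − 90.7 = 4.05.

Buyers gain $4.95 per unit; sellers gain $4.05 per unit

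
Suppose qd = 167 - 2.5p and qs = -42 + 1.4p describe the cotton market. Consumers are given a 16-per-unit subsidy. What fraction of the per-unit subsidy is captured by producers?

Pre-subsidy: 167 - 2.5p = -42 + 1.4p gives p* = 2090/39, q* = 1288/39.
With the rebate, buyers effectively pay pb = ps − 16, where ps is the price sellers receive.
Demand in terms of ps becomes qd = 167 − 2.5(ps − 16) = 207 - 2.5ps. Setting this equal to supply: 207 - 2.5ps = -42 + 1.4ps, so ps = 830/13.
Buyers pay pb = 830/13 − 16 = 622/13; q' = -42 + 1.4·(830/13) = 616/13.
Buyers' price falls by p* − pb = 2090/39 − 622/13 = 224/39; sellers' price rises by ps − p* = 830/13 − 2090/39 = 400/39.
So producers capture (400/39)/16 = 25/39 of each unit of subsidy.

Producer share = 25/39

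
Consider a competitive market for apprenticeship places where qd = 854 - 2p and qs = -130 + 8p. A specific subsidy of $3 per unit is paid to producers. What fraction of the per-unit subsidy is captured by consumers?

Consumer share = 0.8

Pre-subsidy: 854 - 2p = -130 + 8p gives p* = 98.4, q* = 657.2.
With the subsidy, sellers receive ps = pb + 3 for each unit, where pb is the price buyers pay.
Supply in terms of pb becomes qs = -130 + 8(pb + 3) = -106 + 8pb. Setting this equal to demand: 854 - 2pb = -106 + 8pb, so pb = 96.
Sellers receive ps = 96 + 3 = 99; q' = 854 − 2·96 = 662.
Buyers' price falls by p* − pb = 98.4 − 96 = 2.4; sellers' price rises by ps − p* = 99 − 98.4 = 0.6.
So consumers capture 2.4/3 = 0.8 of each unit of subsidy.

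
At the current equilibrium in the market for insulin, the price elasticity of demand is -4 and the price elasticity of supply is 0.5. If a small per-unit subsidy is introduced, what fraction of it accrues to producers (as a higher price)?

Producer share = 8/9

For a small subsidy around the equilibrium, the benefit split depends on the relative slopes, which at a point are proportional to the elasticities.
Buyer share = εs/(εs + |εd|) = 0.5/(0.5 + 4) = 1/9; seller share = |εd|/(εs + |εd|) = 8/9.
So producers capture 8/9 of the subsidy.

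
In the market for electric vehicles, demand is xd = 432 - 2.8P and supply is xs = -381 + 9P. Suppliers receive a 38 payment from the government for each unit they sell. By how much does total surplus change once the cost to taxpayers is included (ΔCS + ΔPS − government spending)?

Net change in total surplus = -90972/59

Pre-subsidy: 432 - 2.8P = -381 + 9P gives P* = 4065/59, x* = 14106/59.
With the subsidy, sellers receive Ps = Pb + 38 for each unit, where Pb is the price buyers pay.
Supply in terms of Pb becomes xs = -381 + 9(Pb + 38) = -39 + 9Pb. Setting this equal to demand: 432 - 2.8Pb = -39 + 9Pb, so Pb = 2355/59.
Sellers receive Ps = 2355/59 + 38 = 4597/59; x' = 432 − 2.8·(2355/59) = 18894/59.
ΔCS = ½(14106/59 + 18894/59)(4065/59 − 2355/59) = 28215000/3481; ΔPS = ½(14106/59 + 18894/59)(4597/59 − 4065/59) = 8778000/3481.
Government spending = 38 × 18894/59 = 717972/59.
Net change = 28215000/3481 + 8778000/3481 − 717972/59 = -90972/59. The loss equals the DWL triangle ½·38·4788/59.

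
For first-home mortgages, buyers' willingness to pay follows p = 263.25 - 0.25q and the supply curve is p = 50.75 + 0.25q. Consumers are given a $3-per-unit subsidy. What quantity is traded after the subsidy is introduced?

Pre-subsidy: 263.25 - 0.25q = 50.75 + 0.25q gives q* = 425 and p* = 157.
With the rebate, buyers effectively pay pb = ps − 3, where ps is the price sellers receive.
On the curves, pb = 263.25 - 0.25q and ps = 50.75 + 0.25q; the wedge ps − pb = 3 gives 50.75 + 0.25q − (263.25 - 0.25q) = 3, so q' = 431.
Then pb = 263.25 − 0.25·431 = 155.5 and ps = 50.75 + 0.25·431 = 158.5.

q' = 431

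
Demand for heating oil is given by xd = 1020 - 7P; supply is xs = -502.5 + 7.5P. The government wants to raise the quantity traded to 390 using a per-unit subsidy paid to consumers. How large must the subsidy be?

At x = 390, invert demand for the buyer price: Pb = (1020 − 390)/7 = 90; invert supply for the seller price: Ps = (390 − (-502.5))/7.5 = 119.
The subsidy must fill the gap: s = Ps − Pb = 119 − 90 = 29.

Required subsidy s = 29 per unit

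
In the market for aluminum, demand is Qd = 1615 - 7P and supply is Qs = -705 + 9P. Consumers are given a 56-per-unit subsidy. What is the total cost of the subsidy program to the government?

Government cost = 45948

Pre-subsidy: 1615 - 7P = -705 + 9P gives P* = 145, Q* = 600.
With the rebate, buyers effectively pay Pb = Ps − 56, where Ps is the price sellers receive.
Demand in terms of Ps becomes Qd = 1615 − 7(Ps − 56) = 2007 - 7Ps. Setting this equal to supply: 2007 - 7Ps = -705 + 9Ps, so Ps = 169.5.
Buyers pay Pb = 169.5 − 56 = 113.5; Q' = -705 + 9·169.5 = 820.5.
Government outlay = subsidy × quantity = 56 × 820.5 = 45948.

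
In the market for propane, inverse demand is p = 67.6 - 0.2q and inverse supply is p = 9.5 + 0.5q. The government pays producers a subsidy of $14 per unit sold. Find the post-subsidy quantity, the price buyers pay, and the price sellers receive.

Pre-subsidy: 67.6 - 0.2q = 9.5 + 0.5q gives q* = 83 and p* = 51.
With the subsidy, sellers receive ps = pb + 14 for each unit, where pb is the price buyers pay.
On the curves, pb = 67.6 - 0.2q and ps = 9.5 + 0.5q; the wedge ps − pb = 14 gives 9.5 + 0.5q − (67.6 - 0.2q) = 14, so q' = 103.
Then pb = 67.6 − 0.2·103 = 47 and ps = 9.5 + 0.5·103 = 61.

q' = 103; buyers pay $47; sellers receive $61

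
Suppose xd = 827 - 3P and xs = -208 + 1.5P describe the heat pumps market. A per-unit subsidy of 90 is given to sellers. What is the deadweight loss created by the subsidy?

Deadweight loss = 4050

Pre-subsidy: 827 - 3P = -208 + 1.5P gives P* = 230, x* = 137.
With the subsidy, sellers receive Ps = Pb + 90 for each unit, where Pb is the price buyers pay.
Supply in terms of Pb becomes xs = -208 + 1.5(Pb + 90) = -73 + 1.5Pb. Setting this equal to demand: 827 - 3Pb = -73 + 1.5Pb, so Pb = 200.
Sellers receive Ps = 200 + 90 = 290; x' = 827 − 3·200 = 227.
The subsidy expands output by 227 − 137 = 90 past the efficient level; on those units the gap between marginal cost and willingness to pay runs from 0 up to 90.
DWL = ½ × 90 × 90 = 4050.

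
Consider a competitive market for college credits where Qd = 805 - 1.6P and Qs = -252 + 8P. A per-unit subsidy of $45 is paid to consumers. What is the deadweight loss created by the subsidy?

Deadweight loss = $1350

Pre-subsidy: 805 - 1.6P = -252 + 8P gives P* = 5285/48, Q* = 3773/6.
With the rebate, buyers effectively pay Pb = Ps − 45, where Ps is the price sellers receive.
Demand in terms of Ps becomes Qd = 805 − 1.6(Ps − 45) = 877 - 1.6Ps. Setting this equal to supply: 877 - 1.6Ps = -252 + 8Ps, so Ps = 5645/48.
Buyers pay Pb = 5645/48 − 45 = 3485/48; Q' = -252 + 8·(5645/48) = 4133/6.
The subsidy expands output by 4133/6 − 3773/6 = 60 past the efficient level; on those units the gap between marginal cost and willingness to pay runs from 0 up to 45.
DWL = ½ × 45 × 60 = 1350.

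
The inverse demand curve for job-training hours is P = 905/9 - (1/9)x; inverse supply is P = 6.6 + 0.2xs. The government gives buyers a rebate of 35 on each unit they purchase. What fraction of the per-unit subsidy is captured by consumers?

Consumer share = 5/14

Pre-subsidy: 905/9 - (1/9)x = 6.6 + 0.2x gives x* = 302 and P* = 67.
With the rebate, buyers effectively pay Pb = Ps − 35, where Ps is the price sellers receive.
On the curves, Pb = 905/9 - (1/9)x and Ps = 6.6 + 0.2x; the wedge Ps − Pb = 35 gives 6.6 + 0.2x − (905/9 - (1/9)x) = 35, so x' = 414.5.
Then Pb = 905/9 − (1/9)·414.5 = 54.5 and Ps = 6.6 + 0.2·414.5 = 89.5.
Buyers' price falls by P* − Pb = 67 − 54.5 = 12.5; sellers' price rises by Ps − P* = 89.5 − 67 = 22.5.
So consumers capture 12.5/35 = 5/14 of each unit of subsidy.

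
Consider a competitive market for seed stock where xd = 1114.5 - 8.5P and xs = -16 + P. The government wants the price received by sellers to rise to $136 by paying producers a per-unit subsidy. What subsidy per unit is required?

At a seller price of 136, quantity supplied is -16 + 1·136 = 120.
Buyers absorb 120 only when they pay Pb with 1114.5 − 8.5·Pb = 120, i.e. Pb = 117.
s = Ps − Pb = 136 − 117 = 19.

Required subsidy s = $19 per unit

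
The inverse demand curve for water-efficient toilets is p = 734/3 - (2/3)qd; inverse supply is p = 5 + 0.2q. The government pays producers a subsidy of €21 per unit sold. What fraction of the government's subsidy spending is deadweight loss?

DWL / government spending = 63/1564

Pre-subsidy: 734/3 - (2/3)q = 5 + 0.2q gives q* = 3595/13 and p* = 784/13.
With the subsidy, sellers receive ps = pb + 21 for each unit, where pb is the price buyers pay.
On the curves, pb = 734/3 - (2/3)q and ps = 5 + 0.2q; the wedge ps − pb = 21 gives 5 + 0.2q − (734/3 - (2/3)q) = 21, so q' = 3910/13.
Then pb = 734/3 − (2/3)·(3910/13) = 574/13 and ps = 5 + 0.2·(3910/13) = 847/13.
ΔCS = ½(3595/13 + 3910/13)(784/13 − 574/13) = 788025/169; ΔPS = ½(3595/13 + 3910/13)(847/13 − 784/13) = 472815/338.
Government spending = 21 × 3910/13 = 82110/13.
DWL = ½ × 21 × (3910/13 − 3595/13) = 6615/26; fraction = (6615/26) / (82110/13) = 63/1564.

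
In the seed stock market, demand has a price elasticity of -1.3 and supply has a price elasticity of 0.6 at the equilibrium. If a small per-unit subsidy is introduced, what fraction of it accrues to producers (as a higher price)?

Producer share = 13/19

For a small subsidy around the equilibrium, the benefit split depends on the relative slopes, which at a point are proportional to the elasticities.
Buyer share = εs/(εs + |εd|) = 0.6/(0.6 + 1.3) = 6/19; seller share = |εd|/(εs + |εd|) = 13/19.
So producers capture 13/19 of the subsidy.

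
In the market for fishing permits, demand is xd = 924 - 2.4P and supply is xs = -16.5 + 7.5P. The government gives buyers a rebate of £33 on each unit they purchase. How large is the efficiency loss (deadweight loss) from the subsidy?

Pre-subsidy: 924 - 2.4P = -16.5 + 7.5P gives P* = 95, x* = 696.
With the rebate, buyers effectively pay Pb = Ps − 33, where Ps is the price sellers receive.
Demand in terms of Ps becomes xd = 924 − 2.4(Ps − 33) = 1003.2 - 2.4Ps. Setting this equal to supply: 1003.2 - 2.4Ps = -16.5 + 7.5Ps, so Ps = 103.
Buyers pay Pb = 103 − 33 = 70; x' = -16.5 + 7.5·103 = 756.
The subsidy expands output by 756 − 696 = 60 past the efficient level; on those units the gap between marginal cost and willingness to pay runs from 0 up to 33.
DWL = ½ × 33 × 60 = 990.

Deadweight loss = £990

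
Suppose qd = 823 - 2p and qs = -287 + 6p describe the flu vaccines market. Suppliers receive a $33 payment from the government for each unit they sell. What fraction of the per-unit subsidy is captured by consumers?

Pre-subsidy: 823 - 2p = -287 + 6p gives p* = 138.75, q* = 545.5.
With the subsidy, sellers receive ps = pb + 33 for each unit, where pb is the price buyers pay.
Supply in terms of pb becomes qs = -287 + 6(pb + 33) = -89 + 6pb. Setting this equal to demand: 823 - 2pb = -89 + 6pb, so pb = 114.
Sellers receive ps = 114 + 33 = 147; q' = 823 − 2·114 = 595.
Buyers' price falls by p* − pb = 138.75 − 114 = 24.75; sellers' price rises by ps − p* = 147 − 138.75 = 8.25.
So consumers capture 24.75/33 = 0.75 of each unit of subsidy.

Consumer share = 0.75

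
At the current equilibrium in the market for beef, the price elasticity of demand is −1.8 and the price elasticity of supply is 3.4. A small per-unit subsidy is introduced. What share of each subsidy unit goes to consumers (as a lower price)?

Consumer share = 17/26

For a small subsidy around the equilibrium, the benefit split depends on the relative slopes, which at a point are proportional to the elasticities.
Buyer share = εs/(εs + |εd|) = 3.4/(3.4 + 1.8) = 17/26; seller share = |εd|/(εs + |εd|) = 9/26.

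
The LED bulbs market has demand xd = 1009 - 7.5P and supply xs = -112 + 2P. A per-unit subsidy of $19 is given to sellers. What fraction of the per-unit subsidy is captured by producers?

Pre-subsidy: 1009 - 7.5P = -112 + 2P gives P* = 118, x* = 124.
With the subsidy, sellers receive Ps = Pb + 19 for each unit, where Pb is the price buyers pay.
Supply in terms of Pb becomes xs = -112 + 2(Pb + 19) = -74 + 2Pb. Setting this equal to demand: 1009 - 7.5Pb = -74 + 2Pb, so Pb = 114.
Sellers receive Ps = 114 + 19 = 133; x' = 1009 − 7.5·114 = 154.
Buyers' price falls by P* − Pb = 118 − 114 = 4; sellers' price rises by Ps − P* = 133 − 118 = 15.
So producers capture 15/19 = 15/19 of each unit of subsidy.

Producer share = 15/19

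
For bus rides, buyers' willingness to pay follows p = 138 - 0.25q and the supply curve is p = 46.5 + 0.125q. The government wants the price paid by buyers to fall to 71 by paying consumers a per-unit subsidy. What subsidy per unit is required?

At a buyer price of 71, quantity demanded is 552 − 4·71 = 268.
Sellers supply 268 only when they receive ps = 46.5 + 0.125·268 = 80.
s = ps − pb = 80 − 71 = 9.

Required subsidy s = 9 per unit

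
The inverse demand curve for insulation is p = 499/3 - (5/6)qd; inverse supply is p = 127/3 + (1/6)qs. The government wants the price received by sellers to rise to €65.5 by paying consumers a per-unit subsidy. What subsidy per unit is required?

At a seller price of 65.5, quantity supplied is -254 + 6·65.5 = 139.
Buyers absorb 139 only when they pay pb = 499/3 − (5/6)·139 = 50.5.
s = ps − pb = 65.5 − 50.5 = 15.

Required subsidy s = €15 per unit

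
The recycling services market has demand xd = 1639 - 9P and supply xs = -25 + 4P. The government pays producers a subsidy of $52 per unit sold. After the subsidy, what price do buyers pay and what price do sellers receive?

Pre-subsidy: 1639 - 9P = -25 + 4P gives P* = 128, x* = 487.
With the subsidy, sellers receive Ps = Pb + 52 for each unit, where Pb is the price buyers pay.
Supply in terms of Pb becomes xs = -25 + 4(Pb + 52) = 183 + 4Pb. Setting this equal to demand: 1639 - 9Pb = 183 + 4Pb, so Pb = 112.
Sellers receive Ps = 112 + 52 = 164; x' = 1639 − 9·112 = 631.

Buyers pay $112; sellers receive $164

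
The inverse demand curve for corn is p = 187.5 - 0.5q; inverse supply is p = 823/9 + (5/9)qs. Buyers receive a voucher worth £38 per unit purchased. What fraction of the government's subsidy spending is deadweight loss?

Pre-subsidy: 187.5 - 0.5q = 823/9 + (5/9)q gives q* = 91 and p* = 142.
With the rebate, buyers effectively pay pb = ps − 38, where ps is the price sellers receive.
On the curves, pb = 187.5 - 0.5q and ps = 823/9 + (5/9)q; the wedge ps − pb = 38 gives 823/9 + (5/9)q − (187.5 - 0.5q) = 38, so q' = 127.
Then pb = 187.5 − 0.5·127 = 124 and ps = 823/9 + (5/9)·127 = 162.
ΔCS = ½(91 + 127)(142 − 124) = 1962; ΔPS = ½(91 + 127)(162 − 142) = 2180.
Government spending = 38 × 127 = 4826.
DWL = ½ × 38 × (127 − 91) = 684; fraction = 684 / 4826 = 18/127.

DWL / government spending = 18/127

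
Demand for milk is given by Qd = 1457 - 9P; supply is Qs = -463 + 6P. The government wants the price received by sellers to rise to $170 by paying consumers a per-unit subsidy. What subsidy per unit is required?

At a seller price of 170, quantity supplied is -463 + 6·170 = 557.
Buyers absorb 557 only when they pay Pb with 1457 − 9·Pb = 557, i.e. Pb = 100.
s = Ps − Pb = 170 − 100 = 70.

Required subsidy s = $70 per unit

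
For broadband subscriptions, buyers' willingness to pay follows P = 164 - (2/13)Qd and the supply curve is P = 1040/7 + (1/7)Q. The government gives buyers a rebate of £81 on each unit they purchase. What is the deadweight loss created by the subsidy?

Deadweight loss = £11056.5

Pre-subsidy: 164 - (2/13)Q = 1040/7 + (1/7)Q gives Q* = 52 and P* = 156.
With the rebate, buyers effectively pay Pb = Ps − 81, where Ps is the price sellers receive.
On the curves, Pb = 164 - (2/13)Q and Ps = 1040/7 + (1/7)Q; the wedge Ps − Pb = 81 gives 1040/7 + (1/7)Q − (164 - (2/13)Q) = 81, so Q' = 325.
Then Pb = 164 − (2/13)·325 = 114 and Ps = 1040/7 + (1/7)·325 = 195.
The subsidy expands output by 325 − 52 = 273 past the efficient level; on those units the gap between marginal cost and willingness to pay runs from 0 up to 81.
DWL = ½ × 81 × 273 = 11056.5.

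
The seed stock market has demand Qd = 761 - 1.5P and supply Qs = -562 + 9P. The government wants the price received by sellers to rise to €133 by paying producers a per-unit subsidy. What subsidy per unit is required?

At a seller price of 133, quantity supplied is -562 + 9·133 = 635.
Buyers absorb 635 only when they pay Pb with 761 − 1.5·Pb = 635, i.e. Pb = 84.
s = Ps − Pb = 133 − 84 = 49.

Required subsidy s = €49 per unit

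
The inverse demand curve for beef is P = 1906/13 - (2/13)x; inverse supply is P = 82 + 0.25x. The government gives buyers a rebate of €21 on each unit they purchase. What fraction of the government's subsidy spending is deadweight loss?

Pre-subsidy: 1906/13 - (2/13)x = 82 + 0.25x gives x* = 160 and P* = 122.
With the rebate, buyers effectively pay Pb = Ps − 21, where Ps is the price sellers receive.
On the curves, Pb = 1906/13 - (2/13)x and Ps = 82 + 0.25x; the wedge Ps − Pb = 21 gives 82 + 0.25x − (1906/13 - (2/13)x) = 21, so x' = 212.
Then Pb = 1906/13 − (2/13)·212 = 114 and Ps = 82 + 0.25·212 = 135.
ΔCS = ½(160 + 212)(122 − 114) = 1488; ΔPS = ½(160 + 212)(135 − 122) = 2418.
Government spending = 21 × 212 = 4452.
DWL = ½ × 21 × (212 − 160) = 546; fraction = 546 / 4452 = 13/106.

DWL / government spending = 13/106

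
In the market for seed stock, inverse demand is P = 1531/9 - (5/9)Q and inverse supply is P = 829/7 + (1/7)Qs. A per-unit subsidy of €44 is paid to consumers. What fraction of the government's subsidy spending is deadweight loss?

DWL / government spending = 63/274

Pre-subsidy: 1531/9 - (5/9)Q = 829/7 + (1/7)Q gives Q* = 74 and P* = 129.
With the rebate, buyers effectively pay Pb = Ps − 44, where Ps is the price sellers receive.
On the curves, Pb = 1531/9 - (5/9)Q and Ps = 829/7 + (1/7)Q; the wedge Ps − Pb = 44 gives 829/7 + (1/7)Q − (1531/9 - (5/9)Q) = 44, so Q' = 137.
Then Pb = 1531/9 − (5/9)·137 = 94 and Ps = 829/7 + (1/7)·137 = 138.
ΔCS = ½(74 + 137)(129 − 94) = 3692.5; ΔPS = ½(74 + 137)(138 − 129) = 949.5.
Government spending = 44 × 137 = 6028.
DWL = ½ × 44 × (137 − 74) = 1386; fraction = 1386 / 6028 = 63/274.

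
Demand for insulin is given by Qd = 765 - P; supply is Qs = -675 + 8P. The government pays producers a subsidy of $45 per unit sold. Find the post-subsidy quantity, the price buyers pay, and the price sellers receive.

Pre-subsidy: 765 - P = -675 + 8P gives P* = 160, Q* = 605.
With the subsidy, sellers receive Ps = Pb + 45 for each unit, where Pb is the price buyers pay.
Supply in terms of Pb becomes Qs = -675 + 8(Pb + 45) = -315 + 8Pb. Setting this equal to demand: 765 - Pb = -315 + 8Pb, so Pb = 120.
Sellers receive Ps = 120 + 45 = 165; Q' = 765 − 1·120 = 645.

Q' = 645; buyers pay $120; sellers receive $165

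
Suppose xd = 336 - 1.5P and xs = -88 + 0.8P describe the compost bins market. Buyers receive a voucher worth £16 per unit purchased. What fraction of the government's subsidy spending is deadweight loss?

DWL / government spending = 4/65

Pre-subsidy: 336 - 1.5P = -88 + 0.8P gives P* = 4240/23, x* = 1368/23.
With the rebate, buyers effectively pay Pb = Ps − 16, where Ps is the price sellers receive.
Demand in terms of Ps becomes xd = 336 − 1.5(Ps − 16) = 360 - 1.5Ps. Setting this equal to supply: 360 - 1.5Ps = -88 + 0.8Ps, so Ps = 4480/23.
Buyers pay Pb = 4480/23 − 16 = 4112/23; x' = -88 + 0.8·(4480/23) = 1560/23.
ΔCS = ½(1368/23 + 1560/23)(4240/23 − 4112/23) = 187392/529; ΔPS = ½(1368/23 + 1560/23)(4480/23 − 4240/23) = 351360/529.
Government spending = 16 × 1560/23 = 24960/23.
DWL = ½ × 16 × (1560/23 − 1368/23) = 1536/23; fraction = (1536/23) / (24960/23) = 4/65.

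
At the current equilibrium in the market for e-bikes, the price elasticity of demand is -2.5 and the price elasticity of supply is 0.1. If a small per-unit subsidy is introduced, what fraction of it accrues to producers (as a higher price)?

For a small subsidy around the equilibrium, the benefit split depends on the relative slopes, which at a point are proportional to the elasticities.
Buyer share = εs/(εs + |εd|) = 0.1/(0.1 + 2.5) = 1/26; seller share = |εd|/(εs + |εd|) = 25/26.
So producers capture 25/26 of the subsidy.

Producer share = 25/26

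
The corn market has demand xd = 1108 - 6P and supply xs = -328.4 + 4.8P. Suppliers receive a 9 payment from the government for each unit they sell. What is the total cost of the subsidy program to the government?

Government cost = 3006

Pre-subsidy: 1108 - 6P = -328.4 + 4.8P gives P* = 133, x* = 310.
With the subsidy, sellers receive Ps = Pb + 9 for each unit, where Pb is the price buyers pay.
Supply in terms of Pb becomes xs = -328.4 + 4.8(Pb + 9) = -285.2 + 4.8Pb. Setting this equal to demand: 1108 - 6Pb = -285.2 + 4.8Pb, so Pb = 129.
Sellers receive Ps = 129 + 9 = 138; x' = 1108 − 6·129 = 334.
Government outlay = subsidy × quantity = 9 × 334 = 3006.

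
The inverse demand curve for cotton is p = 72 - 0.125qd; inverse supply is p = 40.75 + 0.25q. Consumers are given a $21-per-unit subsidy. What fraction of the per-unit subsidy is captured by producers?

Producer share = 2/3

Pre-subsidy: 72 - 0.125q = 40.75 + 0.25q gives q* = 250/3 and p* = 739/12.
With the rebate, buyers effectively pay pb = ps − 21, where ps is the price sellers receive.
On the curves, pb = 72 - 0.125q and ps = 40.75 + 0.25q; the wedge ps − pb = 21 gives 40.75 + 0.25q − (72 - 0.125q) = 21, so q' = 418/3.
Then pb = 72 − 0.125·(418/3) = 655/12 and ps = 40.75 + 0.25·(418/3) = 907/12.
Buyers' price falls by p* − pb = 739/12 − 655/12 = 7; sellers' price rises by ps − p* = 907/12 − 739/12 = 14.
So producers capture 14/21 = 2/3 of each unit of subsidy.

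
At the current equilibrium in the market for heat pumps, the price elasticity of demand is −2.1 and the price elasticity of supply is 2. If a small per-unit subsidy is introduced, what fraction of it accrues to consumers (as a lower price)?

For a small subsidy around the equilibrium, the benefit split depends on the relative slopes, which at a point are proportional to the elasticities.
Buyer share = εs/(εs + |εd|) = 2/(2 + 2.1) = 20/41; seller share = |εd|/(εs + |εd|) = 21/41.

Consumer share = 20/41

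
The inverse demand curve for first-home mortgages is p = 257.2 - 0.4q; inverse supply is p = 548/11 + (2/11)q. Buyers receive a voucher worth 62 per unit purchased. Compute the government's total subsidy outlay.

Pre-subsidy: 257.2 - 0.4q = 548/11 + (2/11)q gives q* = 356.4375 and p* = 114.625.
With the rebate, buyers effectively pay pb = ps − 62, where ps is the price sellers receive.
On the curves, pb = 257.2 - 0.4q and ps = 548/11 + (2/11)q; the wedge ps − pb = 62 gives 548/11 + (2/11)q − (257.2 - 0.4q) = 62, so q' = 463.
Then pb = 257.2 − 0.4·463 = 72 and ps = 548/11 + (2/11)·463 = 134.
Government outlay = subsidy × quantity = 62 × 463 = 28706.

Government cost = 28706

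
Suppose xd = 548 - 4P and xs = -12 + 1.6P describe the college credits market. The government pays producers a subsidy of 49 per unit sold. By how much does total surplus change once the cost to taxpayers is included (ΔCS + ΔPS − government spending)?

Pre-subsidy: 548 - 4P = -12 + 1.6P gives P* = 100, x* = 148.
With the subsidy, sellers receive Ps = Pb + 49 for each unit, where Pb is the price buyers pay.
Supply in terms of Pb becomes xs = -12 + 1.6(Pb + 49) = 66.4 + 1.6Pb. Setting this equal to demand: 548 - 4Pb = 66.4 + 1.6Pb, so Pb = 86.
Sellers receive Ps = 86 + 49 = 135; x' = 548 − 4·86 = 204.
ΔCS = ½(148 + 204)(100 − 86) = 2464; ΔPS = ½(148 + 204)(135 − 100) = 6160.
Government spending = 49 × 204 = 9996.
Net change = 2464 + 6160 − 9996 = -1372. The loss equals the DWL triangle ½·49·56.

Net change in total surplus = -1372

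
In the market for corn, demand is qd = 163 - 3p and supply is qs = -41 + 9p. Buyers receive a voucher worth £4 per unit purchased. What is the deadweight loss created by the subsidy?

Deadweight loss = £18

Pre-subsidy: 163 - 3p = -41 + 9p gives p* = 17, q* = 112.
With the rebate, buyers effectively pay pb = ps − 4, where ps is the price sellers receive.
Demand in terms of ps becomes qd = 163 − 3(ps − 4) = 175 - 3ps. Setting this equal to supply: 175 - 3ps = -41 + 9ps, so ps = 18.
Buyers pay pb = 18 − 4 = 14; q' = -41 + 9·18 = 121.
The subsidy expands output by 121 − 112 = 9 past the efficient level; on those units the gap between marginal cost and willingness to pay runs from 0 up to 4.
DWL = ½ × 4 × 9 = 18.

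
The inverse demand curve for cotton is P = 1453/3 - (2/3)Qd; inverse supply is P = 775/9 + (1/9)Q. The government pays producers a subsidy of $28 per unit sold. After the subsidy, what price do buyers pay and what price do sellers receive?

Pre-subsidy: 1453/3 - (2/3)Q = 775/9 + (1/9)Q gives Q* = 512 and P* = 143.
With the subsidy, sellers receive Ps = Pb + 28 for each unit, where Pb is the price buyers pay.
On the curves, Pb = 1453/3 - (2/3)Q and Ps = 775/9 + (1/9)Q; the wedge Ps − Pb = 28 gives 775/9 + (1/9)Q − (1453/3 - (2/3)Q) = 28, so Q' = 548.
Then Pb = 1453/3 − (2/3)·548 = 119 and Ps = 775/9 + (1/9)·548 = 147.

Buyers pay $119; sellers receive $147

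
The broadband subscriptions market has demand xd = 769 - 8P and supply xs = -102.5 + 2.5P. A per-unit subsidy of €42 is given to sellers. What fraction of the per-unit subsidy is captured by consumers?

Pre-subsidy: 769 - 8P = -102.5 + 2.5P gives P* = 83, x* = 105.
With the subsidy, sellers receive Ps = Pb + 42 for each unit, where Pb is the price buyers pay.
Supply in terms of Pb becomes xs = -102.5 + 2.5(Pb + 42) = 2.5 + 2.5Pb. Setting this equal to demand: 769 - 8Pb = 2.5 + 2.5Pb, so Pb = 73.
Sellers receive Ps = 73 + 42 = 115; x' = 769 − 8·73 = 185.
Buyers' price falls by P* − Pb = 83 − 73 = 10; sellers' price rises by Ps − P* = 115 − 83 = 32.
So consumers capture 10/42 = 5/21 of each unit of subsidy.

Consumer share = 5/21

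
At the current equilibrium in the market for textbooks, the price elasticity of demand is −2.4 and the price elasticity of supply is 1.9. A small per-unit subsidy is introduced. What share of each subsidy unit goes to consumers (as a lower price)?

Consumer share = 19/43

For a small subsidy around the equilibrium, the benefit split depends on the relative slopes, which at a point are proportional to the elasticities.
Buyer share = εs/(εs + |εd|) = 1.9/(1.9 + 2.4) = 19/43; seller share = |εd|/(εs + |εd|) = 24/43.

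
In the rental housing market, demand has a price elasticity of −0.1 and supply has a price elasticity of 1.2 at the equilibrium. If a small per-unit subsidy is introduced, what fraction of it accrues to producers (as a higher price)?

Producer share = 1/13

For a small subsidy around the equilibrium, the benefit split depends on the relative slopes, which at a point are proportional to the elasticities.
Buyer share = εs/(εs + |εd|) = 1.2/(1.2 + 0.1) = 12/13; seller share = |εd|/(εs + |εd|) = 1/13.
So producers capture 1/13 of the subsidy.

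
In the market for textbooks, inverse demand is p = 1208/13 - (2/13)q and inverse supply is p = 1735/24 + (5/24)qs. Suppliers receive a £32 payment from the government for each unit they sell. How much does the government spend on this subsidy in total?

Government cost = 525472/113

Pre-subsidy: 1208/13 - (2/13)q = 1735/24 + (5/24)q gives q* = 6437/113 and p* = 9510/113.
With the subsidy, sellers receive ps = pb + 32 for each unit, where pb is the price buyers pay.
On the curves, pb = 1208/13 - (2/13)q and ps = 1735/24 + (5/24)q; the wedge ps − pb = 32 gives 1735/24 + (5/24)q − (1208/13 - (2/13)q) = 32, so q' = 16421/113.
Then pb = 1208/13 − (2/13)·(16421/113) = 7974/113 and ps = 1735/24 + (5/24)·(16421/113) = 11590/113.
Government outlay = subsidy × quantity = 32 × 16421/113 = 525472/113.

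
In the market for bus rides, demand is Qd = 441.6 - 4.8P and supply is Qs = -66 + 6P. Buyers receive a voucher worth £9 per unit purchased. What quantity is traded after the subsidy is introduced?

Pre-subsidy: 441.6 - 4.8P = -66 + 6P gives P* = 47, Q* = 216.
With the rebate, buyers effectively pay Pb = Ps − 9, where Ps is the price sellers receive.
Demand in terms of Ps becomes Qd = 441.6 − 4.8(Ps − 9) = 484.8 - 4.8Ps. Setting this equal to supply: 484.8 - 4.8Ps = -66 + 6Ps, so Ps = 51.
Buyers pay Pb = 51 − 9 = 42; Q' = -66 + 6·51 = 240.

Q' = 240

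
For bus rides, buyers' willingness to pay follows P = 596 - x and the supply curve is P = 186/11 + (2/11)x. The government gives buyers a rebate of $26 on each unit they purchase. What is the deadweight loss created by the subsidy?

Deadweight loss = $286

Pre-subsidy: 596 - x = 186/11 + (2/11)x gives x* = 490 and P* = 106.
With the rebate, buyers effectively pay Pb = Ps − 26, where Ps is the price sellers receive.
On the curves, Pb = 596 - x and Ps = 186/11 + (2/11)x; the wedge Ps − Pb = 26 gives 186/11 + (2/11)x − (596 - x) = 26, so x' = 512.
Then Pb = 596 − 1·512 = 84 and Ps = 186/11 + (2/11)·512 = 110.
The subsidy expands output by 512 − 490 = 22 past the efficient level; on those units the gap between marginal cost and willingness to pay runs from 0 up to 26.
DWL = ½ × 26 × 22 = 286.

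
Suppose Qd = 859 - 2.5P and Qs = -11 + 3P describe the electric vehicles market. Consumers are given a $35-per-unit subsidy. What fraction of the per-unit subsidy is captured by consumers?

Consumer share = 6/11

Pre-subsidy: 859 - 2.5P = -11 + 3P gives P* = 1740/11, Q* = 5099/11.
With the rebate, buyers effectively pay Pb = Ps − 35, where Ps is the price sellers receive.
Demand in terms of Ps becomes Qd = 859 − 2.5(Ps − 35) = 946.5 - 2.5Ps. Setting this equal to supply: 946.5 - 2.5Ps = -11 + 3Ps, so Ps = 1915/11.
Buyers pay Pb = 1915/11 − 35 = 1530/11; Q' = -11 + 3·(1915/11) = 5624/11.
Buyers' price falls by P* − Pb = 1740/11 − 1530/11 = 210/11; sellers' price rises by Ps − P* = 1915/11 − 1740/11 = 175/11.
So consumers capture (210/11)/35 = 6/11 of each unit of subsidy.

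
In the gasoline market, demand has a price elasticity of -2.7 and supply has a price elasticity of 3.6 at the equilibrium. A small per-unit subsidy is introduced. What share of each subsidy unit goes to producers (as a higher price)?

For a small subsidy around the equilibrium, the benefit split depends on the relative slopes, which at a point are proportional to the elasticities.
Buyer share = εs/(εs + |εd|) = 3.6/(3.6 + 2.7) = 4/7; seller share = |εd|/(εs + |εd|) = 3/7.
So producers capture 3/7 of the subsidy.

Producer share = 3/7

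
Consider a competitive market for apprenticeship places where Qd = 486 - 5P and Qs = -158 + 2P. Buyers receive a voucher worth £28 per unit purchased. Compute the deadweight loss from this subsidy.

Pre-subsidy: 486 - 5P = -158 + 2P gives P* = 92, Q* = 26.
With the rebate, buyers effectively pay Pb = Ps − 28, where Ps is the price sellers receive.
Demand in terms of Ps becomes Qd = 486 − 5(Ps − 28) = 626 - 5Ps. Setting this equal to supply: 626 - 5Ps = -158 + 2Ps, so Ps = 112.
Buyers pay Pb = 112 − 28 = 84; Q' = -158 + 2·112 = 66.
The subsidy expands output by 66 − 26 = 40 past the efficient level; on those units the gap between marginal cost and willingness to pay runs from 0 up to 28.
DWL = ½ × 28 × 40 = 560.

Deadweight loss = £560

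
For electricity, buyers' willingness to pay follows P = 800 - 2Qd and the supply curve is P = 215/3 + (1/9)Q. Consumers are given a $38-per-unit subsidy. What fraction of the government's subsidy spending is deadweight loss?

DWL / government spending = 3/121

Pre-subsidy: 800 - 2Q = 215/3 + (1/9)Q gives Q* = 345 and P* = 110.
With the rebate, buyers effectively pay Pb = Ps − 38, where Ps is the price sellers receive.
On the curves, Pb = 800 - 2Q and Ps = 215/3 + (1/9)Q; the wedge Ps − Pb = 38 gives 215/3 + (1/9)Q − (800 - 2Q) = 38, so Q' = 363.
Then Pb = 800 − 2·363 = 74 and Ps = 215/3 + (1/9)·363 = 112.
ΔCS = ½(345 + 363)(110 − 74) = 12744; ΔPS = ½(345 + 363)(112 − 110) = 708.
Government spending = 38 × 363 = 13794.
DWL = ½ × 38 × (363 − 345) = 342; fraction = 342 / 13794 = 3/121.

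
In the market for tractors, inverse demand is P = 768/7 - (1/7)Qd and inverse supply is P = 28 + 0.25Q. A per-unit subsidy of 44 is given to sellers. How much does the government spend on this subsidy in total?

Government cost = 14080

Pre-subsidy: 768/7 - (1/7)Q = 28 + 0.25Q gives Q* = 208 and P* = 80.
With the subsidy, sellers receive Ps = Pb + 44 for each unit, where Pb is the price buyers pay.
On the curves, Pb = 768/7 - (1/7)Q and Ps = 28 + 0.25Q; the wedge Ps − Pb = 44 gives 28 + 0.25Q − (768/7 - (1/7)Q) = 44, so Q' = 320.
Then Pb = 768/7 − (1/7)·320 = 64 and Ps = 28 + 0.25·320 = 108.
Government outlay = subsidy × quantity = 44 × 320 = 14080.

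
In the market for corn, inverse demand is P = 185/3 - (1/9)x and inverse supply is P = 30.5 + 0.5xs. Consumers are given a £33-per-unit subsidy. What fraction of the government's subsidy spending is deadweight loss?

DWL / government spending = 9/35

Pre-subsidy: 185/3 - (1/9)x = 30.5 + 0.5x gives x* = 51 and P* = 56.
With the rebate, buyers effectively pay Pb = Ps − 33, where Ps is the price sellers receive.
On the curves, Pb = 185/3 - (1/9)x and Ps = 30.5 + 0.5x; the wedge Ps − Pb = 33 gives 30.5 + 0.5x − (185/3 - (1/9)x) = 33, so x' = 105.
Then Pb = 185/3 − (1/9)·105 = 50 and Ps = 30.5 + 0.5·105 = 83.
ΔCS = ½(51 + 105)(56 − 50) = 468; ΔPS = ½(51 + 105)(83 − 56) = 2106.
Government spending = 33 × 105 = 3465.
DWL = ½ × 33 × (105 − 51) = 891; fraction = 891 / 3465 = 9/35.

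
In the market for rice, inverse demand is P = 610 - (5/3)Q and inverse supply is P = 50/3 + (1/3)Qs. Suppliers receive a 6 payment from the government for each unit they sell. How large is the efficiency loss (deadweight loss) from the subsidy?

Pre-subsidy: 610 - (5/3)Q = 50/3 + (1/3)Q gives Q* = 890/3 and P* = 1040/9.
With the subsidy, sellers receive Ps = Pb + 6 for each unit, where Pb is the price buyers pay.
On the curves, Pb = 610 - (5/3)Q and Ps = 50/3 + (1/3)Q; the wedge Ps − Pb = 6 gives 50/3 + (1/3)Q − (610 - (5/3)Q) = 6, so Q' = 899/3.
Then Pb = 610 − (5/3)·(899/3) = 995/9 and Ps = 50/3 + (1/3)·(899/3) = 1049/9.
The subsidy expands output by 899/3 − 890/3 = 3 past the efficient level; on those units the gap between marginal cost and willingness to pay runs from 0 up to 6.
DWL = ½ × 6 × 3 = 9.

Deadweight loss = 9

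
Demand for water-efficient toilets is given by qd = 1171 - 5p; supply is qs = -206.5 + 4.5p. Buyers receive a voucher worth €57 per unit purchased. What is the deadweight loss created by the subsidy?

Pre-subsidy: 1171 - 5p = -206.5 + 4.5p gives p* = 145, q* = 446.
With the rebate, buyers effectively pay pb = ps − 57, where ps is the price sellers receive.
Demand in terms of ps becomes qd = 1171 − 5(ps − 57) = 1456 - 5ps. Setting this equal to supply: 1456 - 5ps = -206.5 + 4.5ps, so ps = 175.
Buyers pay pb = 175 − 57 = 118; q' = -206.5 + 4.5·175 = 581.
The subsidy expands output by 581 − 446 = 135 past the efficient level; on those units the gap between marginal cost and willingness to pay runs from 0 up to 57.
DWL = ½ × 57 × 135 = 3847.5.

Deadweight loss = €3847.5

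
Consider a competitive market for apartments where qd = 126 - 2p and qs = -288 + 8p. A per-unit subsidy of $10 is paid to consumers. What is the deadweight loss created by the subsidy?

Pre-subsidy: 126 - 2p = -288 + 8p gives p* = 41.4, q* = 43.2.
With the rebate, buyers effectively pay pb = ps − 10, where ps is the price sellers receive.
Demand in terms of ps becomes qd = 126 − 2(ps − 10) = 146 - 2ps. Setting this equal to supply: 146 - 2ps = -288 + 8ps, so ps = 43.4.
Buyers pay pb = 43.4 − 10 = 33.4; q' = -288 + 8·43.4 = 59.2.
The subsidy expands output by 59.2 − 43.2 = 16 past the efficient level; on those units the gap between marginal cost and willingness to pay runs from 0 up to 10.
DWL = ½ × 10 × 16 = 80.

Deadweight loss = $80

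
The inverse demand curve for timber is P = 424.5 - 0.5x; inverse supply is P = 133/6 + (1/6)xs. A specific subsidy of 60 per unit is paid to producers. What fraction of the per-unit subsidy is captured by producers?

Producer share = 0.25

Pre-subsidy: 424.5 - 0.5x = 133/6 + (1/6)x gives x* = 603.5 and P* = 122.75.
With the subsidy, sellers receive Ps = Pb + 60 for each unit, where Pb is the price buyers pay.
On the curves, Pb = 424.5 - 0.5x and Ps = 133/6 + (1/6)x; the wedge Ps − Pb = 60 gives 133/6 + (1/6)x − (424.5 - 0.5x) = 60, so x' = 693.5.
Then Pb = 424.5 − 0.5·693.5 = 77.75 and Ps = 133/6 + (1/6)·693.5 = 137.75.
Buyers' price falls by P* − Pb = 122.75 − 77.75 = 45; sellers' price rises by Ps − P* = 137.75 − 122.75 = 15.
So producers capture 15/60 = 0.25 of each unit of subsidy.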